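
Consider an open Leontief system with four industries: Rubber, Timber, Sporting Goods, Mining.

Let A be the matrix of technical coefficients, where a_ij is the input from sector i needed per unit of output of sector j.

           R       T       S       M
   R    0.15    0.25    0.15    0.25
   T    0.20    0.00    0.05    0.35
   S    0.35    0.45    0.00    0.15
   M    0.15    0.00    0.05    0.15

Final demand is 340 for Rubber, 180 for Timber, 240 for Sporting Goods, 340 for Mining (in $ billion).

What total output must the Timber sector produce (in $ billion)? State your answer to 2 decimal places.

I − A =
  [   0.85    -0.25    -0.15    -0.25]
  [  -0.20     1.00    -0.05    -0.35]
  [  -0.35    -0.45     1.00    -0.15]
  [  -0.15     0.00    -0.05     0.85]
Compute the cofactors C_ij = (−1)^(i+j)·(3×3 minor ij) of I−A; the adjugate is their transpose:
adj(I−A) = Cᵀ =
  [ 0.815500   0.273625   0.155000   0.379875]
  [ 0.243125   0.626250   0.085000   0.344375]
  [ 0.420125   0.388250   0.629375   0.394500]
  [ 0.168625   0.071125   0.064375   0.710500]
det(I−A) = Σ_j (I−A)_1j·C_1j = (0.85)(0.815500) + (-0.25)(0.243125) + (-0.15)(0.420125) + (-0.25)(0.168625) = 0.52721875
(I − A)⁻¹ = adj(I−A) / det(I−A) ≈
  [   1.5468     0.5190     0.2940     0.7205]
  [   0.4611     1.1878     0.1612     0.6532]
  [   0.7969     0.7364     1.1938     0.7483]
  [   0.3198     0.1349     0.1221     1.3476]
x = (I − A)⁻¹ d = adj(I−A)·d / det(I−A), with det(I−A) = 0.52721875:
  x_R = (0.815500·340 + 0.273625·180 + 0.155000·240 + 0.379875·340) / 0.52721875 = 492.88 / 0.52721875 ≈ 934.87
  x_T = (0.243125·340 + 0.626250·180 + 0.085000·240 + 0.344375·340) / 0.52721875 = 332.875 / 0.52721875 ≈ 631.38
  x_S = (0.420125·340 + 0.388250·180 + 0.629375·240 + 0.394500·340) / 0.52721875 = 497.9075 / 0.52721875 ≈ 944.40
  x_M = (0.168625·340 + 0.071125·180 + 0.064375·240 + 0.710500·340) / 0.52721875 = 327.155 / 0.52721875 ≈ 620.53

x_T = 631.38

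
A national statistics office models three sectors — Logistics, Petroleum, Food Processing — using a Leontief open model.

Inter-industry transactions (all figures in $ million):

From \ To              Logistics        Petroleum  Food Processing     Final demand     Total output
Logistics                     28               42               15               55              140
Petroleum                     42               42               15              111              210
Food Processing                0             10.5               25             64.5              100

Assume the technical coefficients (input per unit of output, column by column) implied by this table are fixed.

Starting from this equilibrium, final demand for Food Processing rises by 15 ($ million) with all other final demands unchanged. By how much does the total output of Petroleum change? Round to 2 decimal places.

Technical coefficients a_ij = z_ij / X_j:
  a_LL = 28/140 = 0.20, a_PL = 42/140 = 0.30, a_FL = 0/140 = 0.00
  a_LP = 42/210 = 0.20, a_PP = 42/210 = 0.20, a_FP = 10.5/210 = 0.05
  a_LF = 15/100 = 0.15, a_PF = 15/100 = 0.15, a_FF = 25/100 = 0.25
I − A =
  [   0.80    -0.20    -0.15]
  [  -0.30     0.80    -0.15]
  [   0.00    -0.05     0.75]
Cofactors of I−A, C_ij = (−1)^(i+j)·(minor ij) (rows/columns in the sector order above):
  C_11 = (0.80)(0.75) − (-0.15)(-0.05) = 0.5925
  C_12 = −[(-0.30)(0.75) − (-0.15)(0.00)] = 0.2250
  C_13 = (-0.30)(-0.05) − (0.80)(0.00) = 0.0150
  C_21 = −[(-0.20)(0.75) − (-0.15)(-0.05)] = 0.1575
  C_22 = (0.80)(0.75) − (-0.15)(0.00) = 0.6000
  C_23 = −[(0.80)(-0.05) − (-0.20)(0.00)] = 0.0400
  C_31 = (-0.20)(-0.15) − (-0.15)(0.80) = 0.1500
  C_32 = −[(0.80)(-0.15) − (-0.15)(-0.30)] = 0.1650
  C_33 = (0.80)(0.80) − (-0.20)(-0.30) = 0.5800
det(I−A) = Σ_j (I−A)_1j·C_1j = (0.80)(0.5925) + (-0.20)(0.2250) + (-0.15)(0.0150) = 0.42675
adj(I−A) = Cᵀ =
  [ 0.5925   0.1575   0.1500]
  [ 0.2250   0.6000   0.1650]
  [ 0.0150   0.0400   0.5800]
(I − A)⁻¹ = adj(I−A) / det(I−A) ≈
  [   1.3884     0.3691     0.3515]
  [   0.5272     1.4060     0.3866]
  [   0.0351     0.0937     1.3591]
Δx = (I − A)⁻¹ Δd with Δd having +15 in the Food Processing component and 0 elsewhere.
So Δx_P = L_PF · (+15), where L_PF = adj(I−A)_PF / det(I−A) = 0.1650 / 0.42675.
Δx_P = 0.1650 × (+15) / 0.42675 = 2.475 / 0.42675 ≈ 5.80.

Δx_P = 5.80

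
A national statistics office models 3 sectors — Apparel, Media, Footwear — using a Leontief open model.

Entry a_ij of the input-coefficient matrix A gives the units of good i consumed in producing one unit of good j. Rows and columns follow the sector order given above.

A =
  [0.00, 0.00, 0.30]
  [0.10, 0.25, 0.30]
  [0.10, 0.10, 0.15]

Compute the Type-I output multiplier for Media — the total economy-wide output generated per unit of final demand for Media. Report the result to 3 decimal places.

I − A =
  [   1.00     0.00    -0.30]
  [  -0.10     0.75    -0.30]
  [  -0.10    -0.10     0.85]
Cofactors of I−A, C_ij = (−1)^(i+j)·(minor ij) (rows/columns in the sector order above):
  C_11 = (0.75)(0.85) − (-0.30)(-0.10) = 0.6075
  C_12 = −[(-0.10)(0.85) − (-0.30)(-0.10)] = 0.1150
  C_13 = (-0.10)(-0.10) − (0.75)(-0.10) = 0.0850
  C_21 = −[(0.00)(0.85) − (-0.30)(-0.10)] = 0.0300
  C_22 = (1.00)(0.85) − (-0.30)(-0.10) = 0.8200
  C_23 = −[(1.00)(-0.10) − (0.00)(-0.10)] = 0.1000
  C_31 = (0.00)(-0.30) − (-0.30)(0.75) = 0.2250
  C_32 = −[(1.00)(-0.30) − (-0.30)(-0.10)] = 0.3300
  C_33 = (1.00)(0.75) − (0.00)(-0.10) = 0.7500
det(I−A) = Σ_j (I−A)_1j·C_1j = (1.00)(0.6075) + (0.00)(0.1150) + (-0.30)(0.0850) = 0.5820
adj(I−A) = Cᵀ =
  [ 0.6075   0.0300   0.2250]
  [ 0.1150   0.8200   0.3300]
  [ 0.0850   0.1000   0.7500]
(I − A)⁻¹ = adj(I−A) / det(I−A) ≈
  [   1.0438     0.0515     0.3866]
  [   0.1976     1.4089     0.5670]
  [   0.1460     0.1718     1.2887]
The output multiplier for sector j is the column-j sum of the Leontief inverse (I − A)⁻¹ = adj(I−A) / det(I−A).
Column M of adj(I−A): (0.0300, 0.8200, 0.1000); det(I−A) = 0.5820.
m_M = (0.0300 + 0.8200 + 0.1000) / 0.5820 = 0.95 / 0.5820 ≈ 1.632.

m_M = 1.632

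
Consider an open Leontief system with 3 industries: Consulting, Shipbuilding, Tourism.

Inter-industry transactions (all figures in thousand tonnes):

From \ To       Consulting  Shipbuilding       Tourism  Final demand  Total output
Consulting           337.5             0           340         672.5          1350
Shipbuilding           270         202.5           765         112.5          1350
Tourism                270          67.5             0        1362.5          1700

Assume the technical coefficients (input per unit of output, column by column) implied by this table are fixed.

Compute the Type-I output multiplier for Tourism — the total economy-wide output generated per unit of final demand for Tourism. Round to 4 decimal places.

m_3 = 2.0269

Technical coefficients a_ij = z_ij / X_j:
  a_11 = 337.5/1350 = 0.25, a_21 = 270/1350 = 0.20, a_31 = 270/1350 = 0.20
  a_12 = 0/1350 = 0.00, a_22 = 202.5/1350 = 0.15, a_32 = 67.5/1350 = 0.05
  a_13 = 340/1700 = 0.20, a_23 = 765/1700 = 0.45, a_33 = 0/1700 = 0.00
I − A =
  [   0.75     0.00    -0.20]
  [  -0.20     0.85    -0.45]
  [  -0.20    -0.05     1.00]
Cofactors of I−A, C_ij = (−1)^(i+j)·(minor ij) (rows/columns in the sector order above):
  C_11 = (0.85)(1.00) − (-0.45)(-0.05) = 0.8275
  C_12 = −[(-0.20)(1.00) − (-0.45)(-0.20)] = 0.2900
  C_13 = (-0.20)(-0.05) − (0.85)(-0.20) = 0.1800
  C_21 = −[(0.00)(1.00) − (-0.20)(-0.05)] = 0.0100
  C_22 = (0.75)(1.00) − (-0.20)(-0.20) = 0.7100
  C_23 = −[(0.75)(-0.05) − (0.00)(-0.20)] = 0.0375
  C_31 = (0.00)(-0.45) − (-0.20)(0.85) = 0.1700
  C_32 = −[(0.75)(-0.45) − (-0.20)(-0.20)] = 0.3775
  C_33 = (0.75)(0.85) − (0.00)(-0.20) = 0.6375
det(I−A) = Σ_j (I−A)_1j·C_1j = (0.75)(0.8275) + (0.00)(0.2900) + (-0.20)(0.1800) = 0.584625
adj(I−A) = Cᵀ =
  [ 0.8275   0.0100   0.1700]
  [ 0.2900   0.7100   0.3775]
  [ 0.1800   0.0375   0.6375]
(I − A)⁻¹ = adj(I−A) / det(I−A) ≈
  [   1.41544     0.01710     0.29078]
  [   0.49604     1.21445     0.64571]
  [   0.30789     0.06414     1.09044]
The output multiplier for sector j is the column-j sum of the Leontief inverse (I − A)⁻¹ = adj(I−A) / det(I−A).
Column 3 of adj(I−A): (0.1700, 0.3775, 0.6375); det(I−A) = 0.584625.
m_3 = (0.1700 + 0.3775 + 0.6375) / 0.584625 = 1.185 / 0.584625 ≈ 2.0269.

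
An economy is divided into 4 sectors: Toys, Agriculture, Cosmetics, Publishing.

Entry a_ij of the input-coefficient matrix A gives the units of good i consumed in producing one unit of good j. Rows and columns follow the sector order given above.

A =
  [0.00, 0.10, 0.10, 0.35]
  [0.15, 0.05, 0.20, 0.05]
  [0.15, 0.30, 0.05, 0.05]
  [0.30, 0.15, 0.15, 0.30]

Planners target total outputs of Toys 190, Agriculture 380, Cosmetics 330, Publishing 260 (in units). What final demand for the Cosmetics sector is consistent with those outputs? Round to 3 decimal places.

d_C = 158.000

I − A =
  [   1.00    -0.10    -0.10    -0.35]
  [  -0.15     0.95    -0.20    -0.05]
  [  -0.15    -0.30     0.95    -0.05]
  [  -0.30    -0.15    -0.15     0.70]
d = (I − A) x:
  d_T = (+1.00)·190 + (-0.10)·380 + (-0.10)·330 + (-0.35)·260 = 28.000
  d_A = (-0.15)·190 + (+0.95)·380 + (-0.20)·330 + (-0.05)·260 = 253.500
  d_C = (-0.15)·190 + (-0.30)·380 + (+0.95)·330 + (-0.05)·260 = 158.000
  d_P = (-0.30)·190 + (-0.15)·380 + (-0.15)·330 + (+0.70)·260 = 18.500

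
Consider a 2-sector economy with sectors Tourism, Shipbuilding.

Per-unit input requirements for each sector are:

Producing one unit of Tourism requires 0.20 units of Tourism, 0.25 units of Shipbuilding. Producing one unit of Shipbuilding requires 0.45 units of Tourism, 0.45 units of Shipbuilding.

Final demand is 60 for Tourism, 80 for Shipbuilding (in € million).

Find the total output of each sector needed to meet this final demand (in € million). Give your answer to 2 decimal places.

I − A =
  [   0.80    -0.45]
  [  -0.25     0.55]
det(I−A) = (0.80)(0.55) − (-0.45)(-0.25) = 0.3275
adj(I−A) = [[0.55, 0.45], [0.25, 0.80]]
(I − A)⁻¹ = adj(I−A) / det(I−A) ≈
  [   1.6794     1.3740]
  [   0.7634     2.4427]
x = (I − A)⁻¹ d = adj(I−A)·d / det(I−A), with det(I−A) = 0.3275:
  x_T = (0.55·60 + 0.45·80) / 0.3275 = 69.00 / 0.3275 ≈ 210.69
  x_S = (0.25·60 + 0.80·80) / 0.3275 = 79.00 / 0.3275 ≈ 241.22

x_T = 210.69, x_S = 241.22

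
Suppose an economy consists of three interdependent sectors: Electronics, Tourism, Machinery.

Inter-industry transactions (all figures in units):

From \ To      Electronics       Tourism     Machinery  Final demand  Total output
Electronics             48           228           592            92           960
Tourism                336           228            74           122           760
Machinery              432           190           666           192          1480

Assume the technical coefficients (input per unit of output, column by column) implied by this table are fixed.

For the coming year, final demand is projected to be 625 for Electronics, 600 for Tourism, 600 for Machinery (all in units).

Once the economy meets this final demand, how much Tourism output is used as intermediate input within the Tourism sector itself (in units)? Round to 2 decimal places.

z_TT = 1057.16

Technical coefficients a_ij = z_ij / X_j:
  a_EE = 48/960 = 0.05, a_TE = 336/960 = 0.35, a_ME = 432/960 = 0.45
  a_ET = 228/760 = 0.30, a_TT = 228/760 = 0.30, a_MT = 190/760 = 0.25
  a_EM = 592/1480 = 0.40, a_TM = 74/1480 = 0.05, a_MM = 666/1480 = 0.45
I − A =
  [   0.95    -0.30    -0.40]
  [  -0.35     0.70    -0.05]
  [  -0.45    -0.25     0.55]
Cofactors of I−A, C_ij = (−1)^(i+j)·(minor ij) (rows/columns in the sector order above):
  C_11 = (0.70)(0.55) − (-0.05)(-0.25) = 0.3725
  C_12 = −[(-0.35)(0.55) − (-0.05)(-0.45)] = 0.2150
  C_13 = (-0.35)(-0.25) − (0.70)(-0.45) = 0.4025
  C_21 = −[(-0.30)(0.55) − (-0.40)(-0.25)] = 0.2650
  C_22 = (0.95)(0.55) − (-0.40)(-0.45) = 0.3425
  C_23 = −[(0.95)(-0.25) − (-0.30)(-0.45)] = 0.3725
  C_31 = (-0.30)(-0.05) − (-0.40)(0.70) = 0.2950
  C_32 = −[(0.95)(-0.05) − (-0.40)(-0.35)] = 0.1875
  C_33 = (0.95)(0.70) − (-0.30)(-0.35) = 0.5600
det(I−A) = Σ_j (I−A)_1j·C_1j = (0.95)(0.3725) + (-0.30)(0.2150) + (-0.40)(0.4025) = 0.128375
adj(I−A) = Cᵀ =
  [ 0.3725   0.2650   0.2950]
  [ 0.2150   0.3425   0.1875]
  [ 0.4025   0.3725   0.5600]
(I − A)⁻¹ = adj(I−A) / det(I−A) ≈
  [   2.9017     2.0643     2.2980]
  [   1.6748     2.6680     1.4606]
  [   3.1353     2.9017     4.3622]
First solve x = (I − A)⁻¹ d = adj(I−A)·d / det(I−A); in particular x_T = (0.2150·625 + 0.3425·600 + 0.1875·600) / 0.128375 = 452.375 / 0.128375 ≈ 3523.8559.
Intermediate flow from T to T: z_TT = a_TT · x_T = 0.30 × 452.375 / 0.128375 = 135.7125 / 0.128375 ≈ 1057.16.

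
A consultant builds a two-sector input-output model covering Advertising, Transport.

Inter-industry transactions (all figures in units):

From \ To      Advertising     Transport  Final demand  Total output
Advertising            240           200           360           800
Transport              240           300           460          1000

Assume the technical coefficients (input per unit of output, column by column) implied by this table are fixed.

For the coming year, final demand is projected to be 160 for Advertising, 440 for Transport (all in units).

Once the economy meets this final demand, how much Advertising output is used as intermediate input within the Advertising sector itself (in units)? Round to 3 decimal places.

Technical coefficients a_ij = z_ij / X_j:
  a_AA = 240/800 = 0.30, a_TA = 240/800 = 0.30
  a_AT = 200/1000 = 0.20, a_TT = 300/1000 = 0.30
I − A =
  [   0.70    -0.20]
  [  -0.30     0.70]
det(I−A) = (0.70)(0.70) − (-0.20)(-0.30) = 0.4300
adj(I−A) = [[0.70, 0.20], [0.30, 0.70]]
(I − A)⁻¹ = adj(I−A) / det(I−A) ≈
  [   1.6279     0.4651]
  [   0.6977     1.6279]
First solve x = (I − A)⁻¹ d = adj(I−A)·d / det(I−A); in particular x_A = (0.70·160 + 0.20·440) / 0.4300 = 200.00 / 0.4300 ≈ 465.11628.
Intermediate flow from A to A: z_AA = a_AA · x_A = 0.30 × 200.00 / 0.4300 = 60.00 / 0.4300 ≈ 139.535.

z_AA = 139.535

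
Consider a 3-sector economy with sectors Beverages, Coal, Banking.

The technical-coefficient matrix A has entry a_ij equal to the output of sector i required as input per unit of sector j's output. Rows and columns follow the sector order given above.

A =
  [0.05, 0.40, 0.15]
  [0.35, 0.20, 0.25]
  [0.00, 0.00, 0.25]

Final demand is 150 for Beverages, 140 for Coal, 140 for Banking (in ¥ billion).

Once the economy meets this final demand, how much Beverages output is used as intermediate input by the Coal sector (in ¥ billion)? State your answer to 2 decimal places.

I − A =
  [   0.95    -0.40    -0.15]
  [  -0.35     0.80    -0.25]
  [   0.00     0.00     0.75]
Cofactors of I−A, C_ij = (−1)^(i+j)·(minor ij) (rows/columns in the sector order above):
  C_11 = (0.80)(0.75) − (-0.25)(0.00) = 0.6000
  C_12 = −[(-0.35)(0.75) − (-0.25)(0.00)] = 0.2625
  C_13 = (-0.35)(0.00) − (0.80)(0.00) = 0.0000
  C_21 = −[(-0.40)(0.75) − (-0.15)(0.00)] = 0.3000
  C_22 = (0.95)(0.75) − (-0.15)(0.00) = 0.7125
  C_23 = −[(0.95)(0.00) − (-0.40)(0.00)] = 0.0000
  C_31 = (-0.40)(-0.25) − (-0.15)(0.80) = 0.2200
  C_32 = −[(0.95)(-0.25) − (-0.15)(-0.35)] = 0.2900
  C_33 = (0.95)(0.80) − (-0.40)(-0.35) = 0.6200
det(I−A) = Σ_j (I−A)_1j·C_1j = (0.95)(0.6000) + (-0.40)(0.2625) + (-0.15)(0.0000) = 0.4650
adj(I−A) = Cᵀ =
  [ 0.6000   0.3000   0.2200]
  [ 0.2625   0.7125   0.2900]
  [ 0.0000   0.0000   0.6200]
(I − A)⁻¹ = adj(I−A) / det(I−A) ≈
  [   1.2903     0.6452     0.4731]
  [   0.5645     1.5323     0.6237]
  [   0.0000     0.0000     1.3333]
First solve x = (I − A)⁻¹ d = adj(I−A)·d / det(I−A); in particular x_2 = (0.2625·150 + 0.7125·140 + 0.2900·140) / 0.4650 = 179.725 / 0.4650 ≈ 386.5054.
Intermediate flow from 1 to 2: z_12 = a_12 · x_2 = 0.40 × 179.725 / 0.4650 = 71.89 / 0.4650 ≈ 154.60.

z_12 = 154.60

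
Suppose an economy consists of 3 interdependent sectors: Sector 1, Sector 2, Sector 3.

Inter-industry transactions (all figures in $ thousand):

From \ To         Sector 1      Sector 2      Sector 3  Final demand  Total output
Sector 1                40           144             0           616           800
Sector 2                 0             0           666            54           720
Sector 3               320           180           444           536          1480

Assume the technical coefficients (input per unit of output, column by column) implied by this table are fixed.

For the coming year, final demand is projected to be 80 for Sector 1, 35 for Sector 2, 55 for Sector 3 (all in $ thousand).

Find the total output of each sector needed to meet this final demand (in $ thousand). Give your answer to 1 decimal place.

Technical coefficients a_ij = z_ij / X_j:
  a_11 = 40/800 = 0.05, a_21 = 0/800 = 0.00, a_31 = 320/800 = 0.40
  a_12 = 144/720 = 0.20, a_22 = 0/720 = 0.00, a_32 = 180/720 = 0.25
  a_13 = 0/1480 = 0.00, a_23 = 666/1480 = 0.45, a_33 = 444/1480 = 0.30
I − A =
  [   0.95    -0.20     0.00]
  [   0.00     1.00    -0.45]
  [  -0.40    -0.25     0.70]
Cofactors of I−A, C_ij = (−1)^(i+j)·(minor ij) (rows/columns in the sector order above):
  C_11 = (1.00)(0.70) − (-0.45)(-0.25) = 0.5875
  C_12 = −[(0.00)(0.70) − (-0.45)(-0.40)] = 0.1800
  C_13 = (0.00)(-0.25) − (1.00)(-0.40) = 0.4000
  C_21 = −[(-0.20)(0.70) − (0.00)(-0.25)] = 0.1400
  C_22 = (0.95)(0.70) − (0.00)(-0.40) = 0.6650
  C_23 = −[(0.95)(-0.25) − (-0.20)(-0.40)] = 0.3175
  C_31 = (-0.20)(-0.45) − (0.00)(1.00) = 0.0900
  C_32 = −[(0.95)(-0.45) − (0.00)(0.00)] = 0.4275
  C_33 = (0.95)(1.00) − (-0.20)(0.00) = 0.9500
det(I−A) = Σ_j (I−A)_1j·C_1j = (0.95)(0.5875) + (-0.20)(0.1800) + (0.00)(0.4000) = 0.522125
adj(I−A) = Cᵀ =
  [ 0.5875   0.1400   0.0900]
  [ 0.1800   0.6650   0.4275]
  [ 0.4000   0.3175   0.9500]
(I − A)⁻¹ = adj(I−A) / det(I−A) ≈
  [   1.1252     0.2681     0.1724]
  [   0.3447     1.2736     0.8188]
  [   0.7661     0.6081     1.8195]
x = (I − A)⁻¹ d = adj(I−A)·d / det(I−A), with det(I−A) = 0.522125:
  x_1 = (0.5875·80 + 0.1400·35 + 0.0900·55) / 0.522125 = 56.85 / 0.522125 ≈ 108.9
  x_2 = (0.1800·80 + 0.6650·35 + 0.4275·55) / 0.522125 = 61.1875 / 0.522125 ≈ 117.2
  x_3 = (0.4000·80 + 0.3175·35 + 0.9500·55) / 0.522125 = 95.3625 / 0.522125 ≈ 182.6

x_1 = 108.9, x_2 = 117.2, x_3 = 182.6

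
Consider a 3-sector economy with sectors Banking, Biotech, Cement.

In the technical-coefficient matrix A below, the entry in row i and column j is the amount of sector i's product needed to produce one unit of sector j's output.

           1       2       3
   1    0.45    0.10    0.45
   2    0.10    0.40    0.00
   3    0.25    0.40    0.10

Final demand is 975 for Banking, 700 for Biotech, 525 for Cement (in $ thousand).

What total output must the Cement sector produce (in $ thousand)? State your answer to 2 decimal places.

I − A =
  [   0.55    -0.10    -0.45]
  [  -0.10     0.60     0.00]
  [  -0.25    -0.40     0.90]
Cofactors of I−A, C_ij = (−1)^(i+j)·(minor ij) (rows/columns in the sector order above):
  C_11 = (0.60)(0.90) − (0.00)(-0.40) = 0.5400
  C_12 = −[(-0.10)(0.90) − (0.00)(-0.25)] = 0.0900
  C_13 = (-0.10)(-0.40) − (0.60)(-0.25) = 0.1900
  C_21 = −[(-0.10)(0.90) − (-0.45)(-0.40)] = 0.2700
  C_22 = (0.55)(0.90) − (-0.45)(-0.25) = 0.3825
  C_23 = −[(0.55)(-0.40) − (-0.10)(-0.25)] = 0.2450
  C_31 = (-0.10)(0.00) − (-0.45)(0.60) = 0.2700
  C_32 = −[(0.55)(0.00) − (-0.45)(-0.10)] = 0.0450
  C_33 = (0.55)(0.60) − (-0.10)(-0.10) = 0.3200
det(I−A) = Σ_j (I−A)_1j·C_1j = (0.55)(0.5400) + (-0.10)(0.0900) + (-0.45)(0.1900) = 0.2025
adj(I−A) = Cᵀ =
  [ 0.5400   0.2700   0.2700]
  [ 0.0900   0.3825   0.0450]
  [ 0.1900   0.2450   0.3200]
(I − A)⁻¹ = adj(I−A) / det(I−A) ≈
  [   2.6667     1.3333     1.3333]
  [   0.4444     1.8889     0.2222]
  [   0.9383     1.2099     1.5802]
x = (I − A)⁻¹ d = adj(I−A)·d / det(I−A), with det(I−A) = 0.2025:
  x_1 = (0.5400·975 + 0.2700·700 + 0.2700·525) / 0.2025 = 857.25 / 0.2025 ≈ 4233.33
  x_2 = (0.0900·975 + 0.3825·700 + 0.0450·525) / 0.2025 = 379.125 / 0.2025 ≈ 1872.22
  x_3 = (0.1900·975 + 0.2450·700 + 0.3200·525) / 0.2025 = 524.75 / 0.2025 ≈ 2591.36

x_3 = 2591.36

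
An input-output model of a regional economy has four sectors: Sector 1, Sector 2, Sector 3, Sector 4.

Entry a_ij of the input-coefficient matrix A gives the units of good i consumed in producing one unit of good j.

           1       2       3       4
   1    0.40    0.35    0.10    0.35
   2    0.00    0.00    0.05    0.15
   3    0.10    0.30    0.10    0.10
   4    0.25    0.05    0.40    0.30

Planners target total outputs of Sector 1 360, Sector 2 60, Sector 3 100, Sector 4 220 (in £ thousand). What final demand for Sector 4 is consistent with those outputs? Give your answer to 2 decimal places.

d_4 = 21.00

I − A =
  [   0.60    -0.35    -0.10    -0.35]
  [   0.00     1.00    -0.05    -0.15]
  [  -0.10    -0.30     0.90    -0.10]
  [  -0.25    -0.05    -0.40     0.70]
d = (I − A) x:
  d_1 = (+0.60)·360 + (-0.35)·60 + (-0.10)·100 + (-0.35)·220 = 108.00
  d_2 = (+0.00)·360 + (+1.00)·60 + (-0.05)·100 + (-0.15)·220 = 22.00
  d_3 = (-0.10)·360 + (-0.30)·60 + (+0.90)·100 + (-0.10)·220 = 14.00
  d_4 = (-0.25)·360 + (-0.05)·60 + (-0.40)·100 + (+0.70)·220 = 21.00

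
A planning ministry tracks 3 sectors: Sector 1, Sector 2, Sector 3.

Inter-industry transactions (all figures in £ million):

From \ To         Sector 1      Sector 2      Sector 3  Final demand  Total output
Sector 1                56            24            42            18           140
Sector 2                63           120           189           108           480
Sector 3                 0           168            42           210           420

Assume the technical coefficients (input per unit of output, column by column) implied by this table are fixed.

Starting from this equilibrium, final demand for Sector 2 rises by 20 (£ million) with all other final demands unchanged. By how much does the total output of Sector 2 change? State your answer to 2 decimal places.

Technical coefficients a_ij = z_ij / X_j:
  a_11 = 56/140 = 0.40, a_21 = 63/140 = 0.45, a_31 = 0/140 = 0.00
  a_12 = 24/480 = 0.05, a_22 = 120/480 = 0.25, a_32 = 168/480 = 0.35
  a_13 = 42/420 = 0.10, a_23 = 189/420 = 0.45, a_33 = 42/420 = 0.10
I − A =
  [   0.60    -0.05    -0.10]
  [  -0.45     0.75    -0.45]
  [   0.00    -0.35     0.90]
Cofactors of I−A, C_ij = (−1)^(i+j)·(minor ij) (rows/columns in the sector order above):
  C_11 = (0.75)(0.90) − (-0.45)(-0.35) = 0.5175
  C_12 = −[(-0.45)(0.90) − (-0.45)(0.00)] = 0.4050
  C_13 = (-0.45)(-0.35) − (0.75)(0.00) = 0.1575
  C_21 = −[(-0.05)(0.90) − (-0.10)(-0.35)] = 0.0800
  C_22 = (0.60)(0.90) − (-0.10)(0.00) = 0.5400
  C_23 = −[(0.60)(-0.35) − (-0.05)(0.00)] = 0.2100
  C_31 = (-0.05)(-0.45) − (-0.10)(0.75) = 0.0975
  C_32 = −[(0.60)(-0.45) − (-0.10)(-0.45)] = 0.3150
  C_33 = (0.60)(0.75) − (-0.05)(-0.45) = 0.4275
det(I−A) = Σ_j (I−A)_1j·C_1j = (0.60)(0.5175) + (-0.05)(0.4050) + (-0.10)(0.1575) = 0.2745
adj(I−A) = Cᵀ =
  [ 0.5175   0.0800   0.0975]
  [ 0.4050   0.5400   0.3150]
  [ 0.1575   0.2100   0.4275]
(I − A)⁻¹ = adj(I−A) / det(I−A) ≈
  [   1.8852     0.2914     0.3552]
  [   1.4754     1.9672     1.1475]
  [   0.5738     0.7650     1.5574]
Δx = (I − A)⁻¹ Δd with Δd having +20 in the Sector 2 component and 0 elsewhere.
So Δx_2 = L_22 · (+20), where L_22 = adj(I−A)_22 / det(I−A) = 0.5400 / 0.2745.
Δx_2 = 0.5400 × (+20) / 0.2745 = 10.80 / 0.2745 ≈ 39.34.

Δx_2 = 39.34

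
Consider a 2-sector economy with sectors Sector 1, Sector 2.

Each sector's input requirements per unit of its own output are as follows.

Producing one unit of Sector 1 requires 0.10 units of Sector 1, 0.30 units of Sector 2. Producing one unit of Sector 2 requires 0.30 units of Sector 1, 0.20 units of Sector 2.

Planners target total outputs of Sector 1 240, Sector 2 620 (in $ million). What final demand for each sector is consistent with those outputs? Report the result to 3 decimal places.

I − A =
  [   0.90    -0.30]
  [  -0.30     0.80]
d = (I − A) x:
  d_1 = (+0.90)·240 + (-0.30)·620 = 30.000
  d_2 = (-0.30)·240 + (+0.80)·620 = 424.000

d_1 = 30.000, d_2 = 424.000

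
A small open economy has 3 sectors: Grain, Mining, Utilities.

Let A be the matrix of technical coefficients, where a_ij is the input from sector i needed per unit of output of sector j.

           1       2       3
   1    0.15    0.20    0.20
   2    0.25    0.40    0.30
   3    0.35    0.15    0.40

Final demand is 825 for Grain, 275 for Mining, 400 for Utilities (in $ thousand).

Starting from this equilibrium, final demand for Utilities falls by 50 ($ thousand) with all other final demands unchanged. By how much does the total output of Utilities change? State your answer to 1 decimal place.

I − A =
  [   0.85    -0.20    -0.20]
  [  -0.25     0.60    -0.30]
  [  -0.35    -0.15     0.60]
Cofactors of I−A, C_ij = (−1)^(i+j)·(minor ij) (rows/columns in the sector order above):
  C_11 = (0.60)(0.60) − (-0.30)(-0.15) = 0.3150
  C_12 = −[(-0.25)(0.60) − (-0.30)(-0.35)] = 0.2550
  C_13 = (-0.25)(-0.15) − (0.60)(-0.35) = 0.2475
  C_21 = −[(-0.20)(0.60) − (-0.20)(-0.15)] = 0.1500
  C_22 = (0.85)(0.60) − (-0.20)(-0.35) = 0.4400
  C_23 = −[(0.85)(-0.15) − (-0.20)(-0.35)] = 0.1975
  C_31 = (-0.20)(-0.30) − (-0.20)(0.60) = 0.1800
  C_32 = −[(0.85)(-0.30) − (-0.20)(-0.25)] = 0.3050
  C_33 = (0.85)(0.60) − (-0.20)(-0.25) = 0.4600
det(I−A) = Σ_j (I−A)_1j·C_1j = (0.85)(0.3150) + (-0.20)(0.2550) + (-0.20)(0.2475) = 0.16725
adj(I−A) = Cᵀ =
  [ 0.3150   0.1500   0.1800]
  [ 0.2550   0.4400   0.3050]
  [ 0.2475   0.1975   0.4600]
(I − A)⁻¹ = adj(I−A) / det(I−A) ≈
  [   1.8834     0.8969     1.0762]
  [   1.5247     2.6308     1.8236]
  [   1.4798     1.1809     2.7504]
Δx = (I − A)⁻¹ Δd with Δd having -50 in the Utilities component and 0 elsewhere.
So Δx_3 = L_33 · (-50), where L_33 = adj(I−A)_33 / det(I−A) = 0.4600 / 0.16725.
Δx_3 = 0.4600 × (-50) / 0.16725 = -23.00 / 0.16725 ≈ -137.5.

Δx_3 = -137.5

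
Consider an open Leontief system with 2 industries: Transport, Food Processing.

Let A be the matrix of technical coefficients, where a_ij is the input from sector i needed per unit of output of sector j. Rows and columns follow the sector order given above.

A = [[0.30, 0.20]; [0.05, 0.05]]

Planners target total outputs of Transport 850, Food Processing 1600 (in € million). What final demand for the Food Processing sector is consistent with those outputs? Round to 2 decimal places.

I − A =
  [   0.70    -0.20]
  [  -0.05     0.95]
d = (I − A) x:
  d_1 = (+0.70)·850 + (-0.20)·1600 = 275.00
  d_2 = (-0.05)·850 + (+0.95)·1600 = 1477.50

d_2 = 1477.50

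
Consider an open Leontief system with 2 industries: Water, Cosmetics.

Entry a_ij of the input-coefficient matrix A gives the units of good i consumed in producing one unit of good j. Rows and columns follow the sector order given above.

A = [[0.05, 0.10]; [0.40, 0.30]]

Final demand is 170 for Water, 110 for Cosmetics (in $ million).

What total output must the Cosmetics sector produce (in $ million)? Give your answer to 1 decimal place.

I − A =
  [   0.95    -0.10]
  [  -0.40     0.70]
det(I−A) = (0.95)(0.70) − (-0.10)(-0.40) = 0.6250
adj(I−A) = [[0.70, 0.10], [0.40, 0.95]]
(I − A)⁻¹ = adj(I−A) / det(I−A) ≈
  [   1.1200     0.1600]
  [   0.6400     1.5200]
x = (I − A)⁻¹ d = adj(I−A)·d / det(I−A), with det(I−A) = 0.6250:
  x_1 = (0.70·170 + 0.10·110) / 0.6250 = 130.00 / 0.6250 = 208.0
  x_2 = (0.40·170 + 0.95·110) / 0.6250 = 172.50 / 0.6250 = 276.0

x_2 = 276.0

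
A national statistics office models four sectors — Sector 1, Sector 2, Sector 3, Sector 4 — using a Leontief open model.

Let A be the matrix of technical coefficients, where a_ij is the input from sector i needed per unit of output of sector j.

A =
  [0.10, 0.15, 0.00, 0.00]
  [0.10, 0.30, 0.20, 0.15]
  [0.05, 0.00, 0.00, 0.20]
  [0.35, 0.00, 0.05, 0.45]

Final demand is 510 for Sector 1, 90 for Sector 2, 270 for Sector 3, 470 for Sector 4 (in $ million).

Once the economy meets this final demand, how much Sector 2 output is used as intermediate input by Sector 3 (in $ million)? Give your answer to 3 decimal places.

I − A =
  [   0.90    -0.15     0.00     0.00]
  [  -0.10     0.70    -0.20    -0.15]
  [  -0.05     0.00     1.00    -0.20]
  [  -0.35     0.00    -0.05     0.55]
Compute the cofactors C_ij = (−1)^(i+j)·(3×3 minor ij) of I−A; the adjugate is their transpose:
adj(I−A) = Cᵀ =
  [ 0.378000   0.081000   0.017625   0.028500]
  [ 0.126375   0.486000   0.105750   0.171000]
  [ 0.068250   0.014625   0.330375   0.124125]
  [ 0.246750   0.052875   0.041250   0.613500]
det(I−A) = Σ_j (I−A)_1j·C_1j = (0.90)(0.378000) + (-0.15)(0.126375) + (0.00)(0.068250) + (0.00)(0.246750) = 0.32124375
(I − A)⁻¹ = adj(I−A) / det(I−A) ≈
  [   1.1767     0.2521     0.0549     0.0887]
  [   0.3934     1.5129     0.3292     0.5323]
  [   0.2125     0.0455     1.0284     0.3864]
  [   0.7681     0.1646     0.1284     1.9098]
First solve x = (I − A)⁻¹ d = adj(I−A)·d / det(I−A); in particular x_3 = (0.068250·510 + 0.014625·90 + 0.330375·270 + 0.124125·470) / 0.32124375 = 183.66375 / 0.32124375 ≈ 571.72708.
Intermediate flow from 2 to 3: z_23 = a_23 · x_3 = 0.20 × 183.66375 / 0.32124375 = 36.73275 / 0.32124375 ≈ 114.345.

z_23 = 114.345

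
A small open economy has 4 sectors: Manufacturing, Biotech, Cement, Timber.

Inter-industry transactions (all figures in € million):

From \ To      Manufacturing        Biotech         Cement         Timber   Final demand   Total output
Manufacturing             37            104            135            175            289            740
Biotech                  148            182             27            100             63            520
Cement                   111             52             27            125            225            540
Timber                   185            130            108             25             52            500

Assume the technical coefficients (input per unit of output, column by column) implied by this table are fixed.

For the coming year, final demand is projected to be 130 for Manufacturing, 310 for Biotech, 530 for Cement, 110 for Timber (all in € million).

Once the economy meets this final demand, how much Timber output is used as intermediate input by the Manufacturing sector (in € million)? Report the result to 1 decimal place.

Technical coefficients a_ij = z_ij / X_j:
  a_11 = 37/740 = 0.05, a_21 = 148/740 = 0.20, a_31 = 111/740 = 0.15, a_41 = 185/740 = 0.25
  a_12 = 104/520 = 0.20, a_22 = 182/520 = 0.35, a_32 = 52/520 = 0.10, a_42 = 130/520 = 0.25
  a_13 = 135/540 = 0.25, a_23 = 27/540 = 0.05, a_33 = 27/540 = 0.05, a_43 = 108/540 = 0.20
  a_14 = 175/500 = 0.35, a_24 = 100/500 = 0.20, a_34 = 125/500 = 0.25, a_44 = 25/500 = 0.05
I − A =
  [   0.95    -0.20    -0.25    -0.35]
  [  -0.20     0.65    -0.05    -0.20]
  [  -0.15    -0.10     0.95    -0.25]
  [  -0.25    -0.25    -0.20     0.95]
Compute the cofactors C_ij = (−1)^(i+j)·(3×3 minor ij) of I−A; the adjugate is their transpose:
adj(I−A) = Cᵀ =
  [ 0.49475   0.30000   0.20925   0.30050]
  [ 0.23425   0.66500   0.15275   0.26650]
  [ 0.16225   0.19500   0.41675   0.21050]
  [ 0.22600   0.29500   0.18300   0.51300]
det(I−A) = Σ_j (I−A)_1j·C_1j = (0.95)(0.49475) + (-0.20)(0.23425) + (-0.25)(0.16225) + (-0.35)(0.22600) = 0.3035
(I − A)⁻¹ = adj(I−A) / det(I−A) ≈
  [   1.6301     0.9885     0.6895     0.9901]
  [   0.7718     2.1911     0.5033     0.8781]
  [   0.5346     0.6425     1.3731     0.6936]
  [   0.7446     0.9720     0.6030     1.6903]
First solve x = (I − A)⁻¹ d = adj(I−A)·d / det(I−A); in particular x_1 = (0.49475·130 + 0.30000·310 + 0.20925·530 + 0.30050·110) / 0.3035 = 301.275 / 0.3035 ≈ 992.669.
Intermediate flow from 4 to 1: z_41 = a_41 · x_1 = 0.25 × 301.275 / 0.3035 = 75.31875 / 0.3035 ≈ 248.2.

z_41 = 248.2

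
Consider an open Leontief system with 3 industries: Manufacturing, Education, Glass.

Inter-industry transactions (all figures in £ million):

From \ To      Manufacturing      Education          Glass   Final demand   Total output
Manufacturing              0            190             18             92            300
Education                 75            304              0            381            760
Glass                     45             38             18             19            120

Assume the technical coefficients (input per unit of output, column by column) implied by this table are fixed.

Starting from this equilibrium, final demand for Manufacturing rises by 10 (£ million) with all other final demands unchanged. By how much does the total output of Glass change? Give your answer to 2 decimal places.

Technical coefficients a_ij = z_ij / X_j:
  a_11 = 0/300 = 0.00, a_21 = 75/300 = 0.25, a_31 = 45/300 = 0.15
  a_12 = 190/760 = 0.25, a_22 = 304/760 = 0.40, a_32 = 38/760 = 0.05
  a_13 = 18/120 = 0.15, a_23 = 0/120 = 0.00, a_33 = 18/120 = 0.15
I − A =
  [   1.00    -0.25    -0.15]
  [  -0.25     0.60     0.00]
  [  -0.15    -0.05     0.85]
Cofactors of I−A, C_ij = (−1)^(i+j)·(minor ij) (rows/columns in the sector order above):
  C_11 = (0.60)(0.85) − (0.00)(-0.05) = 0.5100
  C_12 = −[(-0.25)(0.85) − (0.00)(-0.15)] = 0.2125
  C_13 = (-0.25)(-0.05) − (0.60)(-0.15) = 0.1025
  C_21 = −[(-0.25)(0.85) − (-0.15)(-0.05)] = 0.2200
  C_22 = (1.00)(0.85) − (-0.15)(-0.15) = 0.8275
  C_23 = −[(1.00)(-0.05) − (-0.25)(-0.15)] = 0.0875
  C_31 = (-0.25)(0.00) − (-0.15)(0.60) = 0.0900
  C_32 = −[(1.00)(0.00) − (-0.15)(-0.25)] = 0.0375
  C_33 = (1.00)(0.60) − (-0.25)(-0.25) = 0.5375
det(I−A) = Σ_j (I−A)_1j·C_1j = (1.00)(0.5100) + (-0.25)(0.2125) + (-0.15)(0.1025) = 0.4415
adj(I−A) = Cᵀ =
  [ 0.5100   0.2200   0.0900]
  [ 0.2125   0.8275   0.0375]
  [ 0.1025   0.0875   0.5375]
(I − A)⁻¹ = adj(I−A) / det(I−A) ≈
  [   1.1552     0.4983     0.2039]
  [   0.4813     1.8743     0.0849]
  [   0.2322     0.1982     1.2174]
Δx = (I − A)⁻¹ Δd with Δd having +10 in the Manufacturing component and 0 elsewhere.
So Δx_3 = L_31 · (+10), where L_31 = adj(I−A)_31 / det(I−A) = 0.1025 / 0.4415.
Δx_3 = 0.1025 × (+10) / 0.4415 = 1.025 / 0.4415 ≈ 2.32.

Δx_3 = 2.32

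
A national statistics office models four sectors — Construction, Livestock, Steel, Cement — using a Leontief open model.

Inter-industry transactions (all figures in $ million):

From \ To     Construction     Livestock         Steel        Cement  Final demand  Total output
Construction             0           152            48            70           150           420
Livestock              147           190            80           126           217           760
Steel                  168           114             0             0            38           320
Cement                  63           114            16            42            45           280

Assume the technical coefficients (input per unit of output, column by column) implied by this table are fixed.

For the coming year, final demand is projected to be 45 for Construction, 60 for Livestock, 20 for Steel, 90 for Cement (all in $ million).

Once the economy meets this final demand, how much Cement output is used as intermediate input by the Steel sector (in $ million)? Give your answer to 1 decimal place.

Technical coefficients a_ij = z_ij / X_j:
  a_11 = 0/420 = 0.00, a_21 = 147/420 = 0.35, a_31 = 168/420 = 0.40, a_41 = 63/420 = 0.15
  a_12 = 152/760 = 0.20, a_22 = 190/760 = 0.25, a_32 = 114/760 = 0.15, a_42 = 114/760 = 0.15
  a_13 = 48/320 = 0.15, a_23 = 80/320 = 0.25, a_33 = 0/320 = 0.00, a_43 = 16/320 = 0.05
  a_14 = 70/280 = 0.25, a_24 = 126/280 = 0.45, a_34 = 0/280 = 0.00, a_44 = 42/280 = 0.15
I − A =
  [   1.00    -0.20    -0.15    -0.25]
  [  -0.35     0.75    -0.25    -0.45]
  [  -0.40    -0.15     1.00     0.00]
  [  -0.15    -0.15    -0.05     0.85]
Compute the cofactors C_ij = (−1)^(i+j)·(3×3 minor ij) of I−A; the adjugate is their transpose:
adj(I−A) = Cᵀ =
  [ 0.534750   0.228500   0.151250   0.278250]
  [ 0.459000   0.756500   0.284750   0.535500]
  [ 0.282750   0.204875   0.455750   0.191625]
  [ 0.192000   0.185875   0.103750   0.569625]
det(I−A) = Σ_j (I−A)_1j·C_1j = (1.00)(0.534750) + (-0.20)(0.459000) + (-0.15)(0.282750) + (-0.25)(0.192000) = 0.3525375
(I − A)⁻¹ = adj(I−A) / det(I−A) ≈
  [   1.5169     0.6482     0.4290     0.7893]
  [   1.3020     2.1459     0.8077     1.5190]
  [   0.8020     0.5811     1.2928     0.5436]
  [   0.5446     0.5272     0.2943     1.6158]
First solve x = (I − A)⁻¹ d = adj(I−A)·d / det(I−A); in particular x_3 = (0.282750·45 + 0.204875·60 + 0.455750·20 + 0.191625·90) / 0.3525375 = 51.3775 / 0.3525375 ≈ 145.736.
Intermediate flow from 4 to 3: z_43 = a_43 · x_3 = 0.05 × 51.3775 / 0.3525375 = 2.568875 / 0.3525375 ≈ 7.3.

z_43 = 7.3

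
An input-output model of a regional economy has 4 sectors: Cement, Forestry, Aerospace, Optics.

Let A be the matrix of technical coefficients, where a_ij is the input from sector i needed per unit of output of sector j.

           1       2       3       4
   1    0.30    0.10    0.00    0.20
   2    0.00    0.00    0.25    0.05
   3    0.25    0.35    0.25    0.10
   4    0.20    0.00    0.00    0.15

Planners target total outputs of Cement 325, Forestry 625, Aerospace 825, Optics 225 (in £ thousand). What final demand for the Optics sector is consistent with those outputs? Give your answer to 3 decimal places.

d_4 = 126.250

I − A =
  [   0.70    -0.10     0.00    -0.20]
  [   0.00     1.00    -0.25    -0.05]
  [  -0.25    -0.35     0.75    -0.10]
  [  -0.20     0.00     0.00     0.85]
d = (I − A) x:
  d_1 = (+0.70)·325 + (-0.10)·625 + (+0.00)·825 + (-0.20)·225 = 120.000
  d_2 = (+0.00)·325 + (+1.00)·625 + (-0.25)·825 + (-0.05)·225 = 407.500
  d_3 = (-0.25)·325 + (-0.35)·625 + (+0.75)·825 + (-0.10)·225 = 296.250
  d_4 = (-0.20)·325 + (+0.00)·625 + (+0.00)·825 + (+0.85)·225 = 126.250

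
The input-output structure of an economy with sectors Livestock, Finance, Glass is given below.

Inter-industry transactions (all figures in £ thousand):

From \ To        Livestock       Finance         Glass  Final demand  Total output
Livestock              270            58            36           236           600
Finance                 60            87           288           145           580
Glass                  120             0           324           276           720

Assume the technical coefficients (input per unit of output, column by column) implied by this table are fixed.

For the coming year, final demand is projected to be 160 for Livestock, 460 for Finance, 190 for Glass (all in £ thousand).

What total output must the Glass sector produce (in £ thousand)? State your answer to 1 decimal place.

x_G = 524.5

Technical coefficients a_ij = z_ij / X_j:
  a_LL = 270/600 = 0.45, a_FL = 60/600 = 0.10, a_GL = 120/600 = 0.20
  a_LF = 58/580 = 0.10, a_FF = 87/580 = 0.15, a_GF = 0/580 = 0.00
  a_LG = 36/720 = 0.05, a_FG = 288/720 = 0.40, a_GG = 324/720 = 0.45
I − A =
  [   0.55    -0.10    -0.05]
  [  -0.10     0.85    -0.40]
  [  -0.20     0.00     0.55]
Cofactors of I−A, C_ij = (−1)^(i+j)·(minor ij) (rows/columns in the sector order above):
  C_11 = (0.85)(0.55) − (-0.40)(0.00) = 0.4675
  C_12 = −[(-0.10)(0.55) − (-0.40)(-0.20)] = 0.1350
  C_13 = (-0.10)(0.00) − (0.85)(-0.20) = 0.1700
  C_21 = −[(-0.10)(0.55) − (-0.05)(0.00)] = 0.0550
  C_22 = (0.55)(0.55) − (-0.05)(-0.20) = 0.2925
  C_23 = −[(0.55)(0.00) − (-0.10)(-0.20)] = 0.0200
  C_31 = (-0.10)(-0.40) − (-0.05)(0.85) = 0.0825
  C_32 = −[(0.55)(-0.40) − (-0.05)(-0.10)] = 0.2250
  C_33 = (0.55)(0.85) − (-0.10)(-0.10) = 0.4575
det(I−A) = Σ_j (I−A)_1j·C_1j = (0.55)(0.4675) + (-0.10)(0.1350) + (-0.05)(0.1700) = 0.235125
adj(I−A) = Cᵀ =
  [ 0.4675   0.0550   0.0825]
  [ 0.1350   0.2925   0.2250]
  [ 0.1700   0.0200   0.4575]
(I − A)⁻¹ = adj(I−A) / det(I−A) ≈
  [   1.9883     0.2339     0.3509]
  [   0.5742     1.2440     0.9569]
  [   0.7230     0.0851     1.9458]
x = (I − A)⁻¹ d = adj(I−A)·d / det(I−A), with det(I−A) = 0.235125:
  x_L = (0.4675·160 + 0.0550·460 + 0.0825·190) / 0.235125 = 115.775 / 0.235125 ≈ 492.4
  x_F = (0.1350·160 + 0.2925·460 + 0.2250·190) / 0.235125 = 198.90 / 0.235125 ≈ 845.9
  x_G = (0.1700·160 + 0.0200·460 + 0.4575·190) / 0.235125 = 123.325 / 0.235125 ≈ 524.5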